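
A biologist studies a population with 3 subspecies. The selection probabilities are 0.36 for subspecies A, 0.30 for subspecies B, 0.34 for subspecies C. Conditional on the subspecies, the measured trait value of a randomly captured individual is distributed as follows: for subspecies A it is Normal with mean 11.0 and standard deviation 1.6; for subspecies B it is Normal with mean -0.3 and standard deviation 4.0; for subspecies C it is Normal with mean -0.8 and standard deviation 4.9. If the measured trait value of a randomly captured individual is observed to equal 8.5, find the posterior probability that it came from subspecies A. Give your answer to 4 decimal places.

0.7855

Likelihoods f(8.5 | ·): A: 0.0735606; B: 0.00886865; C: 0.013443.
Posterior ∝ prior × likelihood. Numerator for A: 0.36·0.0735606 = 0.0264818.
Normalizing constant: 0.36·0.0735606 + 0.3·0.00886865 + 0.34·0.013443 = 0.033713.
P(A | observation) = 0.0264818 / 0.033713 = 0.785507.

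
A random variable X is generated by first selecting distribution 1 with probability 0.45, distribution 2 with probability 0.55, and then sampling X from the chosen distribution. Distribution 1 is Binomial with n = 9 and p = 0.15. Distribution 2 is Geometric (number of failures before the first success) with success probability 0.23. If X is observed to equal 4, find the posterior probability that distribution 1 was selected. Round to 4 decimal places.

0.2226

Likelihoods P(X=4 | ·): 1: 0.0283029; 2: 0.080852.
Posterior ∝ prior × likelihood. Numerator for 1: 0.45·0.0283029 = 0.0127363.
Normalizing constant: 0.45·0.0283029 + 0.55·0.080852 = 0.0572049.
P(1 | observation) = 0.0127363 / 0.0572049 = 0.222643.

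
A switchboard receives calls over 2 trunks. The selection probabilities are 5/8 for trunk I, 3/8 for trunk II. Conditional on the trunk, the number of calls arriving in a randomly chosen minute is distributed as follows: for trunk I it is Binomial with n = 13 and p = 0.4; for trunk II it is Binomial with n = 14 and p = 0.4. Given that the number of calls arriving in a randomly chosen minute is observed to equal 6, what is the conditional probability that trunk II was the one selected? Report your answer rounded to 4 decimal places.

0.3865

Likelihoods P(X=6 | ·): I: 0.19676; II: 0.206598.
Posterior ∝ prior × likelihood. Numerator for II: 0.375·0.206598 = 0.0774741.
Normalizing constant: 0.625·0.19676 + 0.375·0.206598 = 0.200449.
P(II | observation) = 0.0774741 / 0.200449 = 0.386503.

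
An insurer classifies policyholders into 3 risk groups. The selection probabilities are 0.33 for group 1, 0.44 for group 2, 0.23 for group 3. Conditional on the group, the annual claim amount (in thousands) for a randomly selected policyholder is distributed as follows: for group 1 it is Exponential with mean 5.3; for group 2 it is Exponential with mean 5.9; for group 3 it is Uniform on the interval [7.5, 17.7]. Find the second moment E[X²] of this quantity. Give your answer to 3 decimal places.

87.681

For each component E[X²] = Var + (mean)², giving 1: 56.18; 2: 69.62; 3: 167.43.
Overall E[X²] = 0.33·56.18 + 0.44·69.62 + 0.23·167.43 = 87.6811.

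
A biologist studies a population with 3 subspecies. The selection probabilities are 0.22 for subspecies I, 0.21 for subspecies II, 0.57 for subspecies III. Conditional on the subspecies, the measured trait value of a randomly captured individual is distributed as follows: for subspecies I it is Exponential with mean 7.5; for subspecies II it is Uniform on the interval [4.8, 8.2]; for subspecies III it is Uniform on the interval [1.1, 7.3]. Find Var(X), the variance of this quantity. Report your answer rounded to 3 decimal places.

Per component, I: μ=7.5, E[X²]=112.5; II: μ=6.5, E[X²]=43.2133; III: μ=4.2, E[X²]=20.8433.
E[X] = 0.22·7.5 + 0.21·6.5 + 0.57·4.2 = 5.409.
E[X²] = 0.22·112.5 + 0.21·43.2133 + 0.57·20.8433 = 45.7055.
Var(X) = E[X²] − (E[X])² = 45.7055 − 29.2573 = 16.4482.

16.448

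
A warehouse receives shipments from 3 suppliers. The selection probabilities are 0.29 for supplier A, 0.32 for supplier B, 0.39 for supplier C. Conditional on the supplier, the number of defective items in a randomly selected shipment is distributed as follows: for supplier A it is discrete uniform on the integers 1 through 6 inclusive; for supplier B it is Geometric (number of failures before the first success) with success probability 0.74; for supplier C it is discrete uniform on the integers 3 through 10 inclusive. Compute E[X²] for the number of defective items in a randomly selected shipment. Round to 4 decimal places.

23.1148

For each component E[X²] = Var + (mean)², giving A: 15.1667; B: 0.598247; C: 47.5.
Overall E[X²] = 0.29·15.1667 + 0.32·0.598247 + 0.39·47.5 = 23.1148.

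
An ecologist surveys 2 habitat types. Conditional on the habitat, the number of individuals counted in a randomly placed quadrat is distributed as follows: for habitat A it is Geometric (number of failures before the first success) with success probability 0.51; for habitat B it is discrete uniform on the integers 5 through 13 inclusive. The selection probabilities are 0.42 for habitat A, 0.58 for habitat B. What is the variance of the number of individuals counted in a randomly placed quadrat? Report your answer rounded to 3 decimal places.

Per component, A: μ=0.960784, E[X²]=2.807; B: μ=9, E[X²]=87.6667.
E[X] = 0.42·0.960784 + 0.58·9 = 5.62353.
E[X²] = 0.42·2.807 + 0.58·87.6667 = 52.0256.
Var(X) = E[X²] − (E[X])² = 52.0256 − 31.6241 = 20.4015.

20.402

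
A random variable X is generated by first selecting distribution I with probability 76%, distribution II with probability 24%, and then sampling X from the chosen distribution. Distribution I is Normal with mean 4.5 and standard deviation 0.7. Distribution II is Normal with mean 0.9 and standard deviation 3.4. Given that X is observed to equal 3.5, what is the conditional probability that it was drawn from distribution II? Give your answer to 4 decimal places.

0.1187

Likelihoods f(3.5 | ·): I: 0.205426; II: 0.0875889.
Posterior ∝ prior × likelihood. Numerator for II: 0.24·0.0875889 = 0.0210213.
Normalizing constant: 0.76·0.205426 + 0.24·0.0875889 = 0.177145.
P(II | observation) = 0.0210213 / 0.177145 = 0.118668.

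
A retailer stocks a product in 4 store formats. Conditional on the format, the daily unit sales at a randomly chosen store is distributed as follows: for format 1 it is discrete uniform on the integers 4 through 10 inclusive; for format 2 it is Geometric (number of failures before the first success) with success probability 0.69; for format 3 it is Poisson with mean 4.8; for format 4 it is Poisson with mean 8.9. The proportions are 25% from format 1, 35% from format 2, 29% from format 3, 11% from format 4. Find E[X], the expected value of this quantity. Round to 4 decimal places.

Component means — 1: 7; 2: 0.449275; 3: 4.8; 4: 8.9.
E[X] = 0.25·7 + 0.35·0.449275 + 0.29·4.8 + 0.11·8.9 = 4.27825.

4.2782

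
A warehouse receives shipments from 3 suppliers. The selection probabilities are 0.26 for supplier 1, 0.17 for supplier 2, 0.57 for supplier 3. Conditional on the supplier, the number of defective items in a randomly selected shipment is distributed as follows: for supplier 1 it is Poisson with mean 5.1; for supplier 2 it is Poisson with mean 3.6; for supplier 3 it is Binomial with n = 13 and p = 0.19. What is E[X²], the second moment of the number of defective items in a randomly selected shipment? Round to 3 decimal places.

15.522

For each component E[X²] = Var + (mean)², giving 1: 31.11; 2: 16.56; 3: 8.1016.
Overall E[X²] = 0.26·31.11 + 0.17·16.56 + 0.57·8.1016 = 15.5217.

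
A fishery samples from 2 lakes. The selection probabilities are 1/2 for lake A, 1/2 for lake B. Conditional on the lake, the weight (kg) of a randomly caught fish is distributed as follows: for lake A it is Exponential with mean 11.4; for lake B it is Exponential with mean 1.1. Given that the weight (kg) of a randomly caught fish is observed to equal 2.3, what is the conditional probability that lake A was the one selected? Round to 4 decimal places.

Likelihoods f(2.3 | ·): A: 0.0716926; B: 0.112341.
Posterior ∝ prior × likelihood. Numerator for A: 0.5·0.0716926 = 0.0358463.
Normalizing constant: 0.5·0.0716926 + 0.5·0.112341 = 0.0920166.
P(A | observation) = 0.0358463 / 0.0920166 = 0.389563.

0.3896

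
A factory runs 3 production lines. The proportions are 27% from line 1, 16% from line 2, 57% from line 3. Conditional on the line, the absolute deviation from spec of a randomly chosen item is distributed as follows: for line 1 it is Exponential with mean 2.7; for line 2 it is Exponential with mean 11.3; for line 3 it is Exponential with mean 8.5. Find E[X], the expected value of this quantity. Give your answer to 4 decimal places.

Component means — 1: 2.7; 2: 11.3; 3: 8.5.
E[X] = 0.27·2.7 + 0.16·11.3 + 0.57·8.5 = 7.382.

7.3820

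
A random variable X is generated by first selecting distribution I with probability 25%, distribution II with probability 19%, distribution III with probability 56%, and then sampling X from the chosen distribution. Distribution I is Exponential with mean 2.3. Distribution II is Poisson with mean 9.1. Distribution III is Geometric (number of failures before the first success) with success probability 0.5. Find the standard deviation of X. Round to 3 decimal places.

Per component, I: μ=2.3, E[X²]=10.58; II: μ=9.1, E[X²]=91.91; III: μ=1, E[X²]=3.
E[X] = 0.25·2.3 + 0.19·9.1 + 0.56·1 = 2.864.
E[X²] = 0.25·10.58 + 0.19·91.91 + 0.56·3 = 21.7879.
Var(X) = E[X²] − (E[X])² = 21.7879 − 8.2025 = 13.5854.
SD(X) = √13.5854 = 3.68584.

3.686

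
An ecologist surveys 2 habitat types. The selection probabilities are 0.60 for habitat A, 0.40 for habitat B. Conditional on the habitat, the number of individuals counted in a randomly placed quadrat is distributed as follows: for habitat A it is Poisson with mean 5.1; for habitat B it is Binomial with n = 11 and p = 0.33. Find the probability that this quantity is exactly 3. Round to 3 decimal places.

0.177

Conditional on each habitat, P(X = 3): A: 0.13479; B: 0.240782.
By total probability, P(X = 3) = 0.6·0.13479 + 0.4·0.240782 = 0.177187.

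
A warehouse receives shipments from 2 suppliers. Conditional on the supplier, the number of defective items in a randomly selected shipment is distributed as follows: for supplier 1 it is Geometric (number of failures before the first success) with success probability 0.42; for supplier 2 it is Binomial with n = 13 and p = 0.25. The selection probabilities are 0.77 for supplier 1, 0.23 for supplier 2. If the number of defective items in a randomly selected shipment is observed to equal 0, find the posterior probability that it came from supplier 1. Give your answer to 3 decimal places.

0.983

Likelihoods P(X=0 | ·): 1: 0.42; 2: 0.0237573.
Posterior ∝ prior × likelihood. Numerator for 1: 0.77·0.42 = 0.3234.
Normalizing constant: 0.77·0.42 + 0.23·0.0237573 = 0.328864.
P(1 | observation) = 0.3234 / 0.328864 = 0.983385.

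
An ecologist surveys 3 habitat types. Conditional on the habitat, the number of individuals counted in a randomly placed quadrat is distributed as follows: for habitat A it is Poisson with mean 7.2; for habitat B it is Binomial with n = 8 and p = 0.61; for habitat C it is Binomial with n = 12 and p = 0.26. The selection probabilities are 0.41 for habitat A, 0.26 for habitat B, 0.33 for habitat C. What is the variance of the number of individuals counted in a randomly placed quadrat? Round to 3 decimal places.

Per component, A: μ=7.2, E[X²]=59.04; B: μ=4.88, E[X²]=25.7176; C: μ=3.12, E[X²]=12.0432.
E[X] = 0.41·7.2 + 0.26·4.88 + 0.33·3.12 = 5.2504.
E[X²] = 0.41·59.04 + 0.26·25.7176 + 0.33·12.0432 = 34.8672.
Var(X) = E[X²] − (E[X])² = 34.8672 − 27.5667 = 7.30053.

7.301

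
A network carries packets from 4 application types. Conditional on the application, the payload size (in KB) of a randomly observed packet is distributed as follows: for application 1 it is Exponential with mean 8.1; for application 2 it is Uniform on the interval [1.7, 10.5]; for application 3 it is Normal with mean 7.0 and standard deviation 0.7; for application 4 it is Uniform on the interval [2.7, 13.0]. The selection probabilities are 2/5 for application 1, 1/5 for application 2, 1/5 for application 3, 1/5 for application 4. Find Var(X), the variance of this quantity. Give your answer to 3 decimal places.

Per component, 1: μ=8.1, E[X²]=131.22; 2: μ=6.1, E[X²]=43.6633; 3: μ=7, E[X²]=49.49; 4: μ=7.85, E[X²]=70.4633.
E[X] = 0.4·8.1 + 0.2·6.1 + 0.2·7 + 0.2·7.85 = 7.43.
E[X²] = 0.4·131.22 + 0.2·43.6633 + 0.2·49.49 + 0.2·70.4633 = 85.2113.
Var(X) = E[X²] − (E[X])² = 85.2113 − 55.2049 = 30.0064.

30.006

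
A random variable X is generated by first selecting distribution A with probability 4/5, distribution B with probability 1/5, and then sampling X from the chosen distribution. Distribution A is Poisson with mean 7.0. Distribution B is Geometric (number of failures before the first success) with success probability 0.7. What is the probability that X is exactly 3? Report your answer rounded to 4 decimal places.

0.0455

Conditional on each component, P(X = 3): A: 0.0521293; B: 0.0189.
By total probability, P(X = 3) = 0.8·0.0521293 + 0.2·0.0189 = 0.0454834.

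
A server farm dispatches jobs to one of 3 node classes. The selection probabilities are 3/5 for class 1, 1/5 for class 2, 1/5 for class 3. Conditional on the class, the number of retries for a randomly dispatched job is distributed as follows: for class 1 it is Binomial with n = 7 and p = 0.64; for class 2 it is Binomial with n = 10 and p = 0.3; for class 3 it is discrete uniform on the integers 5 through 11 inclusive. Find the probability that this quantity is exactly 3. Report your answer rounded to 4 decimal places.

0.1458

Conditional on each class, P(X = 3): 1: 0.154105; 2: 0.266828; 3: 0.
By total probability, P(X = 3) = 0.6·0.154105 + 0.2·0.266828 + 0.2·0 = 0.145829.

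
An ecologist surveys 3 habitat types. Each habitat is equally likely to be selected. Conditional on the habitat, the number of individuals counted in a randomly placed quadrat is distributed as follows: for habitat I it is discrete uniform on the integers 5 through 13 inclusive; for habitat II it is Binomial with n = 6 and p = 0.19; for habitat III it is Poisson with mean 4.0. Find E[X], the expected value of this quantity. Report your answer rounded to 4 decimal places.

4.7133

Component means — I: 9; II: 1.14; III: 4.
E[X] = 0.333333·9 + 0.333333·1.14 + 0.333333·4 = 4.71333.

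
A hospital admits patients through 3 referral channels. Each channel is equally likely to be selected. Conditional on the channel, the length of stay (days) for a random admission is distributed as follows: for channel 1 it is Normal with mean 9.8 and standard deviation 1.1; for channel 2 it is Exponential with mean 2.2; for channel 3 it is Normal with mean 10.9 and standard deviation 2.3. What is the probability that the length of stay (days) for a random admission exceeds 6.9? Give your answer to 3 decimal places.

0.666

Conditional on each channel, P(X > 6.9): 1: 0.99581; 2: 0.0434405; 3: 0.958994.
By total probability, P(X > 6.9) = 0.333333·0.99581 + 0.333333·0.0434405 + 0.333333·0.958994 = 0.666082.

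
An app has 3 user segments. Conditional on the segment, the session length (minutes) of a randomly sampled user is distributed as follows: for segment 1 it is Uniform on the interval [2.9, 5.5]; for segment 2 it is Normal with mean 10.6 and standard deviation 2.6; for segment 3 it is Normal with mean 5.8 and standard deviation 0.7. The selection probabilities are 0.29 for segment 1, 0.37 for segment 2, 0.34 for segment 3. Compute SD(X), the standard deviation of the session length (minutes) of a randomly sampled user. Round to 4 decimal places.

Per component, 1: μ=4.2, E[X²]=18.2033; 2: μ=10.6, E[X²]=119.12; 3: μ=5.8, E[X²]=34.13.
E[X] = 0.29·4.2 + 0.37·10.6 + 0.34·5.8 = 7.112.
E[X²] = 0.29·18.2033 + 0.37·119.12 + 0.34·34.13 = 60.9576.
Var(X) = E[X²] − (E[X])² = 60.9576 − 50.5805 = 10.377.
SD(X) = √10.377 = 3.22134.

3.2213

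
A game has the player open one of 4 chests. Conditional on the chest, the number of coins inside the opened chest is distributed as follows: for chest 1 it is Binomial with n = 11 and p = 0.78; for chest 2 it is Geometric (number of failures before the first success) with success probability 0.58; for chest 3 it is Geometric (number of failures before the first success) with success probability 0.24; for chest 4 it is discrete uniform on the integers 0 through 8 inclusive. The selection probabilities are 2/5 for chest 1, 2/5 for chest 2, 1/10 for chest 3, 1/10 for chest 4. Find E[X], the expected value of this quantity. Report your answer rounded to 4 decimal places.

Component means — 1: 8.58; 2: 0.724138; 3: 3.16667; 4: 4.
E[X] = 0.4·8.58 + 0.4·0.724138 + 0.1·3.16667 + 0.1·4 = 4.43832.

4.4383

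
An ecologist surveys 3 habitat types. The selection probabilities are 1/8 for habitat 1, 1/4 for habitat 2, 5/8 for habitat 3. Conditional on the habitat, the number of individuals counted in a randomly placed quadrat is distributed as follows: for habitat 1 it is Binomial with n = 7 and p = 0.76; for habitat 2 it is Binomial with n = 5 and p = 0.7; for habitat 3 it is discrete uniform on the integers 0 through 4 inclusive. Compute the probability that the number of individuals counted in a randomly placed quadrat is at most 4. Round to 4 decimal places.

Conditional on each habitat, P(X ≤ 4): 1: 0.223115; 2: 0.83193; 3: 1.
By total probability, P(X ≤ 4) = 0.125·0.223115 + 0.25·0.83193 + 0.625·1 = 0.860872.

0.8609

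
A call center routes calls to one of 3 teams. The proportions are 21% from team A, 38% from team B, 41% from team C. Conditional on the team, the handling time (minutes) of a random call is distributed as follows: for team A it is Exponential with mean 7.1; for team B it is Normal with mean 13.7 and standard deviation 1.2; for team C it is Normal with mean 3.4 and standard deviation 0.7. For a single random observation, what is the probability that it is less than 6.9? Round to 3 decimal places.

0.541

Conditional on each team, P(X < 6.9): A: 0.62161; B: 7.28011e-09; C: 1.
By total probability, P(X < 6.9) = 0.21·0.62161 + 0.38·7.28011e-09 + 0.41·1 = 0.540538.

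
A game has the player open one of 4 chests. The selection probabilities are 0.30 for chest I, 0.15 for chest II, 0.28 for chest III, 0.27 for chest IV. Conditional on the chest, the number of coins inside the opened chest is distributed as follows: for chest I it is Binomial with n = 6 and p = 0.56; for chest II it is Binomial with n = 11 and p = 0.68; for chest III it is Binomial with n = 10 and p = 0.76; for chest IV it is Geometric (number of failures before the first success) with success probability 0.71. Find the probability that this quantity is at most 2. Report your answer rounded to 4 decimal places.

Conditional on each chest, P(X ≤ 2): I: 0.238979; II: 0.000982629; III: 0.00030682; IV: 0.975611.
By total probability, P(X ≤ 2) = 0.3·0.238979 + 0.15·0.000982629 + 0.28·0.00030682 + 0.27·0.975611 = 0.335342.

0.3353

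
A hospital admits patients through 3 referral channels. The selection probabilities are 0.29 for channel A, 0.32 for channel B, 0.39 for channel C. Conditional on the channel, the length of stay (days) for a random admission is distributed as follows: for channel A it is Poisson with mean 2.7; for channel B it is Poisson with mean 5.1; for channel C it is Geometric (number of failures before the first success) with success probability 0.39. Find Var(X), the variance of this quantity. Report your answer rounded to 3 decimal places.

Per component, A: μ=2.7, E[X²]=9.99; B: μ=5.1, E[X²]=31.11; C: μ=1.5641, E[X²]=6.45694.
E[X] = 0.29·2.7 + 0.32·5.1 + 0.39·1.5641 = 3.025.
E[X²] = 0.29·9.99 + 0.32·31.11 + 0.39·6.45694 = 15.3705.
Var(X) = E[X²] − (E[X])² = 15.3705 − 9.15062 = 6.21988.

6.220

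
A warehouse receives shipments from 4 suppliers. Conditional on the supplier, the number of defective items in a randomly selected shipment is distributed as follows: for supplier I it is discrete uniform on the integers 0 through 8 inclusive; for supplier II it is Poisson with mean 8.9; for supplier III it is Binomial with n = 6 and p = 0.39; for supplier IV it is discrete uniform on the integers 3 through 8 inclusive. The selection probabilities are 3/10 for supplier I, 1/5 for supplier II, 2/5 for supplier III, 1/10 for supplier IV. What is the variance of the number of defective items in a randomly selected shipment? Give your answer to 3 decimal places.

10.555

Per component, I: μ=4, E[X²]=22.6667; II: μ=8.9, E[X²]=88.11; III: μ=2.34, E[X²]=6.903; IV: μ=5.5, E[X²]=33.1667.
E[X] = 0.3·4 + 0.2·8.9 + 0.4·2.34 + 0.1·5.5 = 4.466.
E[X²] = 0.3·22.6667 + 0.2·88.11 + 0.4·6.903 + 0.1·33.1667 = 30.4999.
Var(X) = E[X²] − (E[X])² = 30.4999 − 19.9452 = 10.5547.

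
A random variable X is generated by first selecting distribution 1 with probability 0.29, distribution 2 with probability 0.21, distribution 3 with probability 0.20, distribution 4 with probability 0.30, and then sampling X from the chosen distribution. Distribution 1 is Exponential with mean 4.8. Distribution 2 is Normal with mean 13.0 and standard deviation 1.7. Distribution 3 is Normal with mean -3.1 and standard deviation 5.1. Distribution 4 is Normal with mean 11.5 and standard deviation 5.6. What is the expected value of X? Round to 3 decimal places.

6.952

Component means — 1: 4.8; 2: 13; 3: -3.1; 4: 11.5.
E[X] = 0.29·4.8 + 0.21·13 + 0.2·-3.1 + 0.3·11.5 = 6.952.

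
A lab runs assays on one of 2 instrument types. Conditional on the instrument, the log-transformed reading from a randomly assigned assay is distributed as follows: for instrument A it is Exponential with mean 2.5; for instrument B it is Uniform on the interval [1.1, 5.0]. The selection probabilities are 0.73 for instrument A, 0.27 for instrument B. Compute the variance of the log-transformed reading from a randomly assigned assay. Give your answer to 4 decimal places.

Per component, A: μ=2.5, E[X²]=12.5; B: μ=3.05, E[X²]=10.57.
E[X] = 0.73·2.5 + 0.27·3.05 = 2.6485.
E[X²] = 0.73·12.5 + 0.27·10.57 = 11.9789.
Var(X) = E[X²] − (E[X])² = 11.9789 − 7.01455 = 4.96435.

4.9643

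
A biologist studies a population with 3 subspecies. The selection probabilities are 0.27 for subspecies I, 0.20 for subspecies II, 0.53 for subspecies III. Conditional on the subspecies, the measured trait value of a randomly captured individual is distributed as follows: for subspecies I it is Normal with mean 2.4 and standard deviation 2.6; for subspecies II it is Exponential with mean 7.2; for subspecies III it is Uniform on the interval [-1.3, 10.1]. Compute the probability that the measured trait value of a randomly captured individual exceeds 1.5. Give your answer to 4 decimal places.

Conditional on each subspecies, P(X > 1.5): I: 0.635386; II: 0.811936; III: 0.754386.
By total probability, P(X > 1.5) = 0.27·0.635386 + 0.2·0.811936 + 0.53·0.754386 = 0.733766.

0.7338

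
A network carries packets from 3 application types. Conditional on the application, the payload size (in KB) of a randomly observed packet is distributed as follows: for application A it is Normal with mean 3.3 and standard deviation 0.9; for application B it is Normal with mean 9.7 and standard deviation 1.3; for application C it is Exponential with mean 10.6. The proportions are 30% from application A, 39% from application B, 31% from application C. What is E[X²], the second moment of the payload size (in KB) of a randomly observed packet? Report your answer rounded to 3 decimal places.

110.527

For each component E[X²] = Var + (mean)², giving A: 11.7; B: 95.78; C: 224.72.
Overall E[X²] = 0.3·11.7 + 0.39·95.78 + 0.31·224.72 = 110.527.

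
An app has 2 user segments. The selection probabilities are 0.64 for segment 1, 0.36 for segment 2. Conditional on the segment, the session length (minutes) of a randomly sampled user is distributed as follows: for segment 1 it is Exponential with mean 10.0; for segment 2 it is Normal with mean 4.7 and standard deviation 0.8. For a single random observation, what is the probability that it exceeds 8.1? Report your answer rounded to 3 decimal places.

0.285

Conditional on each segment, P(X > 8.1): 1: 0.444858; 2: 1.06885e-05.
By total probability, P(X > 8.1) = 0.64·0.444858 + 0.36·1.06885e-05 = 0.284713.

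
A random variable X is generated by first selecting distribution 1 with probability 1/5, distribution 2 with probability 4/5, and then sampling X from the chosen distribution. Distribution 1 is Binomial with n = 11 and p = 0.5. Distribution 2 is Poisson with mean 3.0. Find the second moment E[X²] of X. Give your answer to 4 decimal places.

For each component E[X²] = Var + (mean)², giving 1: 33; 2: 12.
Overall E[X²] = 0.2·33 + 0.8·12 = 16.2.

16.2000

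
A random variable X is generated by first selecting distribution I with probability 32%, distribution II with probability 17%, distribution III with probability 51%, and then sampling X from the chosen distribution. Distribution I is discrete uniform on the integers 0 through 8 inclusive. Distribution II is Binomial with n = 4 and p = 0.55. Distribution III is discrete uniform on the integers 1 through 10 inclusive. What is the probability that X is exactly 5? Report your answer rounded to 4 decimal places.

Conditional on each component, P(X = 5): I: 0.111111; II: 0; III: 0.1.
By total probability, P(X = 5) = 0.32·0.111111 + 0.17·0 + 0.51·0.1 = 0.0865556.

0.0866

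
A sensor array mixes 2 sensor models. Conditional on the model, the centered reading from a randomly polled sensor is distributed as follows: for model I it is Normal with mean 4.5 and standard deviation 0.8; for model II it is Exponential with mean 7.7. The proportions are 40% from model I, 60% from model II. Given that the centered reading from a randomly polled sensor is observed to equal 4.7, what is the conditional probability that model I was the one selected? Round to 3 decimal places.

Likelihoods f(4.7 | ·): I: 0.483335; II: 0.0705376.
Posterior ∝ prior × likelihood. Numerator for I: 0.4·0.483335 = 0.193334.
Normalizing constant: 0.4·0.483335 + 0.6·0.0705376 = 0.235657.
P(I | observation) = 0.193334 / 0.235657 = 0.820406.

0.820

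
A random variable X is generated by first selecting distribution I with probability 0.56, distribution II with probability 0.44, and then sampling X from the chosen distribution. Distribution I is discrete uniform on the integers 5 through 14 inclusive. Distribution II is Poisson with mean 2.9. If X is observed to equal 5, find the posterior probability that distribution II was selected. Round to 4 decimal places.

0.4249

Likelihoods P(X=5 | ·): I: 0.1; II: 0.0940491.
Posterior ∝ prior × likelihood. Numerator for II: 0.44·0.0940491 = 0.0413816.
Normalizing constant: 0.56·0.1 + 0.44·0.0940491 = 0.0973816.
P(II | observation) = 0.0413816 / 0.0973816 = 0.424943.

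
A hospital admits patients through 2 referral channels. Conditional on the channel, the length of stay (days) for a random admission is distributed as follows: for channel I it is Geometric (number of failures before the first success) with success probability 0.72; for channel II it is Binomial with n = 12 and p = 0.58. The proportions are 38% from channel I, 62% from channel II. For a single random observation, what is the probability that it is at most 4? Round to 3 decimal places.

Conditional on each channel, P(X ≤ 4): I: 0.998279; II: 0.0760168.
By total probability, P(X ≤ 4) = 0.38·0.998279 + 0.62·0.0760168 = 0.426476.

0.426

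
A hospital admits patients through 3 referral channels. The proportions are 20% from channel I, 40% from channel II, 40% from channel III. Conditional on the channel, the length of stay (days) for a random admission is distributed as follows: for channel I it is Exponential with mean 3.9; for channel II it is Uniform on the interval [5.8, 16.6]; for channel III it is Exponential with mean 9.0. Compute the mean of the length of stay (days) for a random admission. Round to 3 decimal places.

8.860

Component means — I: 3.9; II: 11.2; III: 9.
E[X] = 0.2·3.9 + 0.4·11.2 + 0.4·9 = 8.86.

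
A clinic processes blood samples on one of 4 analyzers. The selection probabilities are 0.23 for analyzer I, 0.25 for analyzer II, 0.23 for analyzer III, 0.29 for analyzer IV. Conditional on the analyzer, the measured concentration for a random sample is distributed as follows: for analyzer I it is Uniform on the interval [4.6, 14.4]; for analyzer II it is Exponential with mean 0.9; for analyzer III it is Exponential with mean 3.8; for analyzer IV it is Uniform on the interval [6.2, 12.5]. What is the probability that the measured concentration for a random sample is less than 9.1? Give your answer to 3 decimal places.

0.698

Conditional on each analyzer, P(X < 9.1): I: 0.459184; II: 0.999959; III: 0.908803; IV: 0.460317.
By total probability, P(X < 9.1) = 0.23·0.459184 + 0.25·0.999959 + 0.23·0.908803 + 0.29·0.460317 = 0.698119.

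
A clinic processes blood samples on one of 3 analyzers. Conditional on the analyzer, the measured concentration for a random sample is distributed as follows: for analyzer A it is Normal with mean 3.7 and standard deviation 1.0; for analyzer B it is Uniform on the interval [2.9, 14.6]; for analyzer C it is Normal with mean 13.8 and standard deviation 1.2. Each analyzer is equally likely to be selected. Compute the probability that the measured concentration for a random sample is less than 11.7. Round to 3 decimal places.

0.597

Conditional on each analyzer, P(X < 11.7): A: 1; B: 0.752137; C: 0.0400592.
By total probability, P(X < 11.7) = 0.333333·1 + 0.333333·0.752137 + 0.333333·0.0400592 = 0.597399.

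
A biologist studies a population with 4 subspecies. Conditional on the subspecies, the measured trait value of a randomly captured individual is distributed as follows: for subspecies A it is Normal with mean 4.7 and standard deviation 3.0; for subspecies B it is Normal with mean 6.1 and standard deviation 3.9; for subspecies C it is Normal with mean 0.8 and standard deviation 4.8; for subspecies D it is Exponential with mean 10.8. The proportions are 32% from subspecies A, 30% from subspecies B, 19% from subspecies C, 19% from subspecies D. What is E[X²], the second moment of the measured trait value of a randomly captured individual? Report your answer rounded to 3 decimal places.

74.497

For each component E[X²] = Var + (mean)², giving A: 31.09; B: 52.42; C: 23.68; D: 233.28.
Overall E[X²] = 0.32·31.09 + 0.3·52.42 + 0.19·23.68 + 0.19·233.28 = 74.4972.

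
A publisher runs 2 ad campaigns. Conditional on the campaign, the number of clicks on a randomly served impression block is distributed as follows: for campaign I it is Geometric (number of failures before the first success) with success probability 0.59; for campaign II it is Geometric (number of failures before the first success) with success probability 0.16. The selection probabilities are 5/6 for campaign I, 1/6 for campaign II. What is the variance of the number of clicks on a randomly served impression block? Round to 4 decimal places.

Per component, I: μ=0.694915, E[X²]=1.66073; II: μ=5.25, E[X²]=60.375.
E[X] = 0.833333·0.694915 + 0.166667·5.25 = 1.4541.
E[X²] = 0.833333·1.66073 + 0.166667·60.375 = 11.4464.
Var(X) = E[X²] − (E[X])² = 11.4464 − 2.1144 = 9.33205.

9.3320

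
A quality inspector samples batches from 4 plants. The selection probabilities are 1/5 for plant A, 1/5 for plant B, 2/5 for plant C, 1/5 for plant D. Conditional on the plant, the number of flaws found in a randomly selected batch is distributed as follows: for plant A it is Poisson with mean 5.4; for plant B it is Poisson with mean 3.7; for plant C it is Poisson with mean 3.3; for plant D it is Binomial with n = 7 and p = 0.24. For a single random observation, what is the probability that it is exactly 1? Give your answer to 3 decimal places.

Conditional on each plant, P(X = 1): A: 0.0243895; B: 0.091477; C: 0.121714; D: 0.323736.
By total probability, P(X = 1) = 0.2·0.0243895 + 0.2·0.091477 + 0.4·0.121714 + 0.2·0.323736 = 0.136606.

0.137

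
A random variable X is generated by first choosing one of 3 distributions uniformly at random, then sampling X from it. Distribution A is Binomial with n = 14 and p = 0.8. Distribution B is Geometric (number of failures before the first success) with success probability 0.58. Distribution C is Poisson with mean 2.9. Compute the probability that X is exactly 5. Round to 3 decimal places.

0.034

Conditional on each component, P(X = 5): A: 0.00033588; B: 0.00758009; C: 0.0940491.
By total probability, P(X = 5) = 0.333333·0.00033588 + 0.333333·0.00758009 + 0.333333·0.0940491 = 0.0339884.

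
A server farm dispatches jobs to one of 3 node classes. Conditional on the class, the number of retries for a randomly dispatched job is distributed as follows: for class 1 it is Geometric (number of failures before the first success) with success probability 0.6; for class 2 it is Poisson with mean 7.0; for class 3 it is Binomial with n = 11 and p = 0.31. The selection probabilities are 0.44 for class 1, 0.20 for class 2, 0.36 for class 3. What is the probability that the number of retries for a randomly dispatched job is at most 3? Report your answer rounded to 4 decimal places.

0.6396

Conditional on each class, P(X ≤ 3): 1: 0.9744; 2: 0.0817654; 3: 0.540234.
By total probability, P(X ≤ 3) = 0.44·0.9744 + 0.2·0.0817654 + 0.36·0.540234 = 0.639573.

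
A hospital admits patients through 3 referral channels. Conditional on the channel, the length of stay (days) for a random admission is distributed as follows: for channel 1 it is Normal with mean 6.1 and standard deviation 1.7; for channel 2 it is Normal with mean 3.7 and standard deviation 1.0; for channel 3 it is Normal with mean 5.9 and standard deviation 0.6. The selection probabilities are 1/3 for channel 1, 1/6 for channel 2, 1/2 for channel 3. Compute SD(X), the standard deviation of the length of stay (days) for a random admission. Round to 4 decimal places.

1.4283

Per component, 1: μ=6.1, E[X²]=40.1; 2: μ=3.7, E[X²]=14.69; 3: μ=5.9, E[X²]=35.17.
E[X] = 0.333333·6.1 + 0.166667·3.7 + 0.5·5.9 = 5.6.
E[X²] = 0.333333·40.1 + 0.166667·14.69 + 0.5·35.17 = 33.4.
Var(X) = E[X²] − (E[X])² = 33.4 − 31.36 = 2.04.
SD(X) = √2.04 = 1.42829.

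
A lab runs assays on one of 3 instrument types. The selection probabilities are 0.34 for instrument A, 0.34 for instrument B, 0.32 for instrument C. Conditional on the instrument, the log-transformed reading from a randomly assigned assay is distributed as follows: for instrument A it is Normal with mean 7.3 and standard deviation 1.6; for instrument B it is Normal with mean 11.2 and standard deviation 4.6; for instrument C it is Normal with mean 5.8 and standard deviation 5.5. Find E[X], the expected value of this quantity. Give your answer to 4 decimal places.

Component means — A: 7.3; B: 11.2; C: 5.8.
E[X] = 0.34·7.3 + 0.34·11.2 + 0.32·5.8 = 8.146.

8.1460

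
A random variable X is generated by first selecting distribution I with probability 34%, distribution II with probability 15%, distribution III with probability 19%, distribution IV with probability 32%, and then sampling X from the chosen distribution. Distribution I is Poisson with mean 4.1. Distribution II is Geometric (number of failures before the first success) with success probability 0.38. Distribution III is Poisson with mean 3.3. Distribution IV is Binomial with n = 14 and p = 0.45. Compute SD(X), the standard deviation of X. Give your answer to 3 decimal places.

Per component, I: μ=4.1, E[X²]=20.91; II: μ=1.63158, E[X²]=6.95568; III: μ=3.3, E[X²]=14.19; IV: μ=6.3, E[X²]=43.155.
E[X] = 0.34·4.1 + 0.15·1.63158 + 0.19·3.3 + 0.32·6.3 = 4.28174.
E[X²] = 0.34·20.91 + 0.15·6.95568 + 0.19·14.19 + 0.32·43.155 = 24.6585.
Var(X) = E[X²] − (E[X])² = 24.6585 − 18.3333 = 6.32518.
SD(X) = √6.32518 = 2.51499.

2.515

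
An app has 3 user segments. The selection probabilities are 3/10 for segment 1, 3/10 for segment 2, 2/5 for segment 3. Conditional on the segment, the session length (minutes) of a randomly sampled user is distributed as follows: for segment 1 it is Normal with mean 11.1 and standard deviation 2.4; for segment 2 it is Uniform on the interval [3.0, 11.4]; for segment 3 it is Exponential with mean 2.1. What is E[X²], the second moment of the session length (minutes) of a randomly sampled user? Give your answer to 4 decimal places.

59.5350

For each component E[X²] = Var + (mean)², giving 1: 128.97; 2: 57.72; 3: 8.82.
Overall E[X²] = 0.3·128.97 + 0.3·57.72 + 0.4·8.82 = 59.535.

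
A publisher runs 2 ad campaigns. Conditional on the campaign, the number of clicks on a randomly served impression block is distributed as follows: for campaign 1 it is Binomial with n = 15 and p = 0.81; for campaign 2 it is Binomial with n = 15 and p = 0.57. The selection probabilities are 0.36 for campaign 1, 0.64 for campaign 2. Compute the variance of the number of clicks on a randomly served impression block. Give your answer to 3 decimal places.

6.170

Per component, 1: μ=12.15, E[X²]=149.931; 2: μ=8.55, E[X²]=76.779.
E[X] = 0.36·12.15 + 0.64·8.55 = 9.846.
E[X²] = 0.36·149.931 + 0.64·76.779 = 103.114.
Var(X) = E[X²] − (E[X])² = 103.114 − 96.9437 = 6.17.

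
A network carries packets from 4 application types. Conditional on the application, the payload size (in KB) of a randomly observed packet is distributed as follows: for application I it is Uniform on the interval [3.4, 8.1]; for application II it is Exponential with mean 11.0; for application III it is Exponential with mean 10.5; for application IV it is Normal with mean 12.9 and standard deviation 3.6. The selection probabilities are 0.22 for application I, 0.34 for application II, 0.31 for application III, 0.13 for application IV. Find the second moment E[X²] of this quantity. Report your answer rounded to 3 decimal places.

181.632

For each component E[X²] = Var + (mean)², giving I: 34.9033; II: 242; III: 220.5; IV: 179.37.
Overall E[X²] = 0.22·34.9033 + 0.34·242 + 0.31·220.5 + 0.13·179.37 = 181.632.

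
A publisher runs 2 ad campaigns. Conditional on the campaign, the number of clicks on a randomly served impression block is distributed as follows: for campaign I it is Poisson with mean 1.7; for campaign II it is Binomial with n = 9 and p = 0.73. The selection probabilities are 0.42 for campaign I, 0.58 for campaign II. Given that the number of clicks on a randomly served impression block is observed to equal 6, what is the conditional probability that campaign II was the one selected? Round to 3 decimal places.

Likelihoods P(X=6 | ·): I: 0.00612436; II: 0.250212.
Posterior ∝ prior × likelihood. Numerator for II: 0.58·0.250212 = 0.145123.
Normalizing constant: 0.42·0.00612436 + 0.58·0.250212 = 0.147695.
P(II | observation) = 0.145123 / 0.147695 = 0.982584.

0.983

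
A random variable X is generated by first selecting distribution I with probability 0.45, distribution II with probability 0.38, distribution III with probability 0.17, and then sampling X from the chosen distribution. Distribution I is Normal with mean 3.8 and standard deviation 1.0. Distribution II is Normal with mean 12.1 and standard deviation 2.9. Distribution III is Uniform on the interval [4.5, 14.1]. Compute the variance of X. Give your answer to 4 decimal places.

Per component, I: μ=3.8, E[X²]=15.44; II: μ=12.1, E[X²]=154.82; III: μ=9.3, E[X²]=94.17.
E[X] = 0.45·3.8 + 0.38·12.1 + 0.17·9.3 = 7.889.
E[X²] = 0.45·15.44 + 0.38·154.82 + 0.17·94.17 = 81.7885.
Var(X) = E[X²] − (E[X])² = 81.7885 − 62.2363 = 19.5522.

19.5522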